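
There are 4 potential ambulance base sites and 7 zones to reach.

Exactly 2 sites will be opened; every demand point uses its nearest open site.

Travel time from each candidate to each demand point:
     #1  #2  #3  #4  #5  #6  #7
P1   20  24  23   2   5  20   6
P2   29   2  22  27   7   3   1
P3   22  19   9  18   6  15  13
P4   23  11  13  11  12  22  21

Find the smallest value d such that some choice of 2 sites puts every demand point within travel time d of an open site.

Open {P1, P3}.
  Farthest demand point is #1 at travel time 20 (to P1); all others are ≤ 20.
With {P1, P4} the worst case is 20.
With {P1, P2} the worst case is 22.
No size-2 selection achieves below 20.

20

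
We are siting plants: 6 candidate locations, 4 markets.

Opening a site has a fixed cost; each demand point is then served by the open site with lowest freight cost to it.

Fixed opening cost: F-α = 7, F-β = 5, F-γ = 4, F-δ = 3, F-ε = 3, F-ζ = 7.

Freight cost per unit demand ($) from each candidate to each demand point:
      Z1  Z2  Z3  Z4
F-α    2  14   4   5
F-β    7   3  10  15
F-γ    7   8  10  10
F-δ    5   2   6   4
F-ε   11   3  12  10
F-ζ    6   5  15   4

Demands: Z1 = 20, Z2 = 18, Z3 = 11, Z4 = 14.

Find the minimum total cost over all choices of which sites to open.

186

Open {F-α, F-δ}: assign each demand point to its cheapest open site.
  Z1→F-α 20×2=40, Z2→F-δ 18×2=36, Z3→F-α 11×4=44, Z4→F-δ 14×4=56
  freight cost 176, fixed 10 → total 186.
Compare {F-α, F-δ, F-ε}: freight cost 176 + fixed 13 = 189.
Compare {F-α, F-γ, F-δ}: freight cost 176 + fixed 14 = 190.
Compare {F-α, F-β, F-δ}: freight cost 176 + fixed 15 = 191.
All other subsets cost ≥ 189. Minimum total cost: 186.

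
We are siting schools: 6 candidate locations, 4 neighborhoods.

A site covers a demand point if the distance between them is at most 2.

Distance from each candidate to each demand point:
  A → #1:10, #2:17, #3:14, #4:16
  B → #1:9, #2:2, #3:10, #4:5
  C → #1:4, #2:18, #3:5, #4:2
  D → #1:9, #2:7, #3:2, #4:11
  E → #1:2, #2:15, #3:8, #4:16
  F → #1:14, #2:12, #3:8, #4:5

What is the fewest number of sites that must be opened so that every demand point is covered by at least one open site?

Coverage sets (demand points within 2 of each site):
  A: {}
  B: {#2}
  C: {#4}
  D: {#3}
  E: {#1}
  F: {}
No 3 sites suffice: every size-3 union leaves at least one demand point uncovered.
But {B, C, D, E} covers everything, so the minimum is 4.

4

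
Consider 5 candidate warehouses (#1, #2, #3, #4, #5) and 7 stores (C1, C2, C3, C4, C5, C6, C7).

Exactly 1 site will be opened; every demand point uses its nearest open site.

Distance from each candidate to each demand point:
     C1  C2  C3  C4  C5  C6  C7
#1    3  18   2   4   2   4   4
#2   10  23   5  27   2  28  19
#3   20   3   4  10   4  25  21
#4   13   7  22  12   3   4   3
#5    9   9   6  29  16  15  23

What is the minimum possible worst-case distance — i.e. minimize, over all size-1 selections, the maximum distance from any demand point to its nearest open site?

18

Open {#1}.
  Farthest demand point is C2 at distance 18 (to #1); all others are ≤ 18.
With {#4} the worst case is 22.
With {#3} the worst case is 25.
No size-1 selection achieves below 18.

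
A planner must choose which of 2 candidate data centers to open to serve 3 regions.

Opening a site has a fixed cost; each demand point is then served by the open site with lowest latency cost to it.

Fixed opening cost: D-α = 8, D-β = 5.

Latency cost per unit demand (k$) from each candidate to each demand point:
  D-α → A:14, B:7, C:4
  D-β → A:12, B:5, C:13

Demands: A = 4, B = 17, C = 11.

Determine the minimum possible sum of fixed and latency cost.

Open {D-α, D-β}: assign each demand point to its cheapest open site.
  A→D-β 4×12=48, B→D-β 17×5=85, C→D-α 11×4=44
  latency cost 177, fixed 13 → total 190.
Compare {D-α}: latency cost 219 + fixed 8 = 227.
Compare {D-β}: latency cost 276 + fixed 5 = 281.

190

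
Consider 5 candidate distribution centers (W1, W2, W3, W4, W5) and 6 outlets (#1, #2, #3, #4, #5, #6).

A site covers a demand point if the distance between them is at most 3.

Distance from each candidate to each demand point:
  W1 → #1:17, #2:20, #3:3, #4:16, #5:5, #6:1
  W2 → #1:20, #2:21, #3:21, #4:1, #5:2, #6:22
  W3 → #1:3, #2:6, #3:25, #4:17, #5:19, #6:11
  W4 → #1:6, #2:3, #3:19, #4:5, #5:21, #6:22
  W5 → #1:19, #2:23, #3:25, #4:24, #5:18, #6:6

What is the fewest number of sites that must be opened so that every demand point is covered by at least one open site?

4

Coverage sets (demand points within 3 of each site):
  W1: {#3, #6}
  W2: {#4, #5}
  W3: {#1}
  W4: {#2}
  W5: {}
No 3 sites suffice: every size-3 union leaves at least one demand point uncovered.
But {W1, W2, W3, W4} covers everything, so the minimum is 4.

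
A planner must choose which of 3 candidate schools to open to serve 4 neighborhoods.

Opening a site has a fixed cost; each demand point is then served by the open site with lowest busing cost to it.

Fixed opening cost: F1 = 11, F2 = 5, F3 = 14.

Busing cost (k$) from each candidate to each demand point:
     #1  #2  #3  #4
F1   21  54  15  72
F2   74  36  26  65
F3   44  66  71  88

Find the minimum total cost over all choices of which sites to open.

Open {F1, F2}: assign each demand point to its cheapest open site.
  #1→F1 21, #2→F2 36, #3→F1 15, #4→F2 65
  busing cost 137, fixed 16 → total 153.
Compare {F1, F2, F3}: busing cost 137 + fixed 30 = 167.
Compare {F1}: busing cost 162 + fixed 11 = 173.
Compare {F1, F3}: busing cost 162 + fixed 25 = 187.
All other subsets cost ≥ 167. Minimum total cost: 153.

153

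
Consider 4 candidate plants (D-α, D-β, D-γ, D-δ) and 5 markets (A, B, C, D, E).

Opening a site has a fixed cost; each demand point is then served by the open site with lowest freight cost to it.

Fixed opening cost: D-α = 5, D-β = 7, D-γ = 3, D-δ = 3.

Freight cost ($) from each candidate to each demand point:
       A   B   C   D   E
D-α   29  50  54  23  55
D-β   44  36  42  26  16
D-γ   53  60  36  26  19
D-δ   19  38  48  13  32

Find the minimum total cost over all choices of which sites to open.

Open {D-γ, D-δ}: assign each demand point to its cheapest open site.
  A→D-δ 19, B→D-δ 38, C→D-γ 36, D→D-δ 13, E→D-γ 19
  freight cost 125, fixed 6 → total 131.
Compare {D-β, D-γ, D-δ}: freight cost 120 + fixed 13 = 133.
Compare {D-β, D-δ}: freight cost 126 + fixed 10 = 136.
Compare {D-α, D-γ, D-δ}: freight cost 125 + fixed 11 = 136.
All other subsets cost ≥ 133. Minimum total cost: 131.

131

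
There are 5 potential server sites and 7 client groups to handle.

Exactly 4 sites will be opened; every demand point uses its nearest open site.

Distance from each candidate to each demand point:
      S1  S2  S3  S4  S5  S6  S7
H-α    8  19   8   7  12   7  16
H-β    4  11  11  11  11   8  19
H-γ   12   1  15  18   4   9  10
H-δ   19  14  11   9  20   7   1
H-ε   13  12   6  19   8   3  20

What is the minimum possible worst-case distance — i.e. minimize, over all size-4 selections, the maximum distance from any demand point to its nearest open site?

Open {H-α, H-β, H-γ, H-δ}.
  Farthest demand point is S3 at distance 8 (to H-α); all others are ≤ 8.
With {H-α, H-γ, H-δ, H-ε} the worst case is 8.
With {H-β, H-γ, H-δ, H-ε} the worst case is 9.
No size-4 selection achieves below 8.

8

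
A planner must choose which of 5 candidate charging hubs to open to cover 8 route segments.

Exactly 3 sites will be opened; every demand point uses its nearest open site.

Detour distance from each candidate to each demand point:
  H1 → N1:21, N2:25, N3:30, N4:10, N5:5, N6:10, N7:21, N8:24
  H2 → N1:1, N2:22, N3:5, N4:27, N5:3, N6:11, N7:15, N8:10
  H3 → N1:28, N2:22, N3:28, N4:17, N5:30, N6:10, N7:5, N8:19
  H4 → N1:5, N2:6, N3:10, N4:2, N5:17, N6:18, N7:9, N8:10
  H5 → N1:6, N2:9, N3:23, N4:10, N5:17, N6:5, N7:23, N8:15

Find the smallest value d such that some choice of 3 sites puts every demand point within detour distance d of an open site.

Open {H1, H2, H4}.
  Farthest demand point is N6 at detour distance 10 (to H1); all others are ≤ 10.
With {H1, H3, H4} the worst case is 10.
With {H1, H4, H5} the worst case is 10.
No size-3 selection achieves below 10.

10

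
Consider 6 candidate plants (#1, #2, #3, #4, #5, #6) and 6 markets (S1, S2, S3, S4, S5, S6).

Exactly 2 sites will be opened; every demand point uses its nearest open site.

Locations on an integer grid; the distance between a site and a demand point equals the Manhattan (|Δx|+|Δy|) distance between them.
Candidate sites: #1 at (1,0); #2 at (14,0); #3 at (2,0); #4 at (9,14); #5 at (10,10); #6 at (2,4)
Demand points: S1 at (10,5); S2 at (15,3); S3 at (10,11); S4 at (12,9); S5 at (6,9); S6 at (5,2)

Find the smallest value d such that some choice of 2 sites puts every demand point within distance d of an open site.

11

Open {#2, #4}.
  Farthest demand point is S6 at distance 11 (to #2); all others are ≤ 11.
With {#2, #5} the worst case is 11.
With {#1, #5} the worst case is 12.
No size-2 selection achieves below 11.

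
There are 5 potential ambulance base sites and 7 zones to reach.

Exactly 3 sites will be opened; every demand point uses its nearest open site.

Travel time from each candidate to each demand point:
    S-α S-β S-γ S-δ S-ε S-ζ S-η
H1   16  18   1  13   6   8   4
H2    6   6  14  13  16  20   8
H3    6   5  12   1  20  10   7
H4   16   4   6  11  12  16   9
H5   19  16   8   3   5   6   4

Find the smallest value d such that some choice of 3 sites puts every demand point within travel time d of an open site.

6

Open {H1, H2, H5}.
  Farthest demand point is S-α at travel time 6 (to H2); all others are ≤ 6.
With {H1, H3, H5} the worst case is 6.
With {H2, H4, H5} the worst case is 6.
No size-3 selection achieves below 6.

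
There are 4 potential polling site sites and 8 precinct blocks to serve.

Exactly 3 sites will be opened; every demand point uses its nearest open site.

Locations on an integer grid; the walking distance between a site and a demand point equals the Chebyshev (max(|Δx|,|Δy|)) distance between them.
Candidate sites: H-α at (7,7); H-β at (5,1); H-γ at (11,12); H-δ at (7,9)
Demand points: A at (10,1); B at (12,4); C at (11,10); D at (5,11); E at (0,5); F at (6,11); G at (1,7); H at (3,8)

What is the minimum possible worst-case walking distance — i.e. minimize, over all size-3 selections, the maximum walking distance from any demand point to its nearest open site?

Open {H-α, H-β, H-γ}.
  Farthest demand point is G at walking distance 6 (to H-α); all others are ≤ 6.
With {H-α, H-β, H-δ} the worst case is 6.
With {H-β, H-γ, H-δ} the worst case is 6.
No size-3 selection achieves below 6.

6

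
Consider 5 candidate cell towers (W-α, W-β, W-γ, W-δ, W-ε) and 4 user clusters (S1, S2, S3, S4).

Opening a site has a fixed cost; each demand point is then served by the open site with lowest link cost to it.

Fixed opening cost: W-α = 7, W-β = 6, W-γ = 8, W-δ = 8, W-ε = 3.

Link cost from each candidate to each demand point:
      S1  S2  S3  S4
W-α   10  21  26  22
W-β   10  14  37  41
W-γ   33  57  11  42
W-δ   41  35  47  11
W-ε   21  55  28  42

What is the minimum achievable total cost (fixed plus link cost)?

68

Open {W-β, W-γ, W-δ}: assign each demand point to its cheapest open site.
  S1→W-β 10, S2→W-β 14, S3→W-γ 11, S4→W-δ 11
  link cost 46, fixed 22 → total 68.
Compare {W-β, W-γ, W-δ, W-ε}: link cost 46 + fixed 25 = 71.
Compare {W-α, W-β, W-γ, W-δ}: link cost 46 + fixed 29 = 75.
Compare {W-α, W-γ, W-δ}: link cost 53 + fixed 23 = 76.
All other subsets cost ≥ 71. Minimum total cost: 68.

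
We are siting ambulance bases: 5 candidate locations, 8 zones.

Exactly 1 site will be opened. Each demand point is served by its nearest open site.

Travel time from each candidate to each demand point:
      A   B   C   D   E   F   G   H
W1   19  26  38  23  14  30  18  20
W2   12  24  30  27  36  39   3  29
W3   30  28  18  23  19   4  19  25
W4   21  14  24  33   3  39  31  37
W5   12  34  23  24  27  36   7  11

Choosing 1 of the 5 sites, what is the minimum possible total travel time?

166

Open {W3}.
  A→W3 30, B→W3 28, C→W3 18, D→W3 23, E→W3 19, F→W3 4, G→W3 19, H→W3 25  ⇒ total 166.
Compare {W5}: total 174.
Compare {W1}: total 188.
No size-1 selection does better; minimum is 166.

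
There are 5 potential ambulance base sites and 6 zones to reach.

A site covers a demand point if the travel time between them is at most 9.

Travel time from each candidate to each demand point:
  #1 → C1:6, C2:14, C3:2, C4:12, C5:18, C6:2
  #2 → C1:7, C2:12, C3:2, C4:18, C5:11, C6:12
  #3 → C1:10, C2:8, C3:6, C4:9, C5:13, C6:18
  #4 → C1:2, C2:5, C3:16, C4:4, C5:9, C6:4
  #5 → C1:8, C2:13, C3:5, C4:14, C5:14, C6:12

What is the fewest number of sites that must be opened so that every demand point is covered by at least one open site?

2

Coverage sets (demand points within 9 of each site):
  #1: {C1, C3, C6}
  #2: {C1, C3}
  #3: {C2, C3, C4}
  #4: {C1, C2, C4, C5, C6}
  #5: {C1, C3}
No single site covers all 6 demand points.
But {#1, #4} covers everything, so the minimum is 2.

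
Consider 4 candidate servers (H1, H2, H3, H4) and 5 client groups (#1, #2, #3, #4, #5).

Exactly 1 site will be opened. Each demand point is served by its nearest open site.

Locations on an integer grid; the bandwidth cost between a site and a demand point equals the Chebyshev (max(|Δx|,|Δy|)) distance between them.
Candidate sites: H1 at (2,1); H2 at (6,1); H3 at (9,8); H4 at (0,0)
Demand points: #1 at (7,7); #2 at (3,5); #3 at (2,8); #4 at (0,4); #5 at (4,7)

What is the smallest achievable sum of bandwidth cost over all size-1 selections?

Open {H1}.
  #1→H1 6, #2→H1 4, #3→H1 7, #4→H1 3, #5→H1 6  ⇒ total 26.
Compare {H2}: total 29.
Compare {H3}: total 29.
No size-1 selection does better; minimum is 26.

26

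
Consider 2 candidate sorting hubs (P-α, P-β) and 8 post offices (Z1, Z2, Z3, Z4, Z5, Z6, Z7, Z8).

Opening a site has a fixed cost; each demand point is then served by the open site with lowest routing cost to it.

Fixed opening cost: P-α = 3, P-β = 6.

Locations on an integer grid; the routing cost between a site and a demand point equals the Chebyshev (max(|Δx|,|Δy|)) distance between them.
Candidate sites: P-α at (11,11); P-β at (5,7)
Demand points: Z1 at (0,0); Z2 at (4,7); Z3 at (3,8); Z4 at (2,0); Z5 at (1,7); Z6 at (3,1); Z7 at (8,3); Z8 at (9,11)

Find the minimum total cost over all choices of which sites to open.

Open {P-β}: assign each demand point to its cheapest open site.
  Z1→P-β 7, Z2→P-β 1, Z3→P-β 2, Z4→P-β 7, Z5→P-β 4, Z6→P-β 6, Z7→P-β 4, Z8→P-β 4
  routing cost 35, fixed 6 → total 41.
Compare {P-α, P-β}: routing cost 33 + fixed 9 = 42.
Compare {P-α}: routing cost 67 + fixed 3 = 70.

41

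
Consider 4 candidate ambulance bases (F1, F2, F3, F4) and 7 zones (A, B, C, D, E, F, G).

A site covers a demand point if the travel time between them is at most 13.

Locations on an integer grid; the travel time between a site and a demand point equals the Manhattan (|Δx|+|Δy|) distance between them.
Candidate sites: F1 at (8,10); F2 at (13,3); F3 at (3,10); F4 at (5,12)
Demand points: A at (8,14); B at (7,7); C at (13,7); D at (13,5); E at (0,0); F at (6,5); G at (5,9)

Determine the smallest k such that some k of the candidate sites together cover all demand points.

Coverage sets (demand points within 13 of each site):
  F1: {A, B, C, D, F, G}
  F2: {B, C, D, F}
  F3: {A, B, C, E, F, G}
  F4: {A, B, C, F, G}
No single site covers all 7 demand points.
But {F1, F3} covers everything, so the minimum is 2.

2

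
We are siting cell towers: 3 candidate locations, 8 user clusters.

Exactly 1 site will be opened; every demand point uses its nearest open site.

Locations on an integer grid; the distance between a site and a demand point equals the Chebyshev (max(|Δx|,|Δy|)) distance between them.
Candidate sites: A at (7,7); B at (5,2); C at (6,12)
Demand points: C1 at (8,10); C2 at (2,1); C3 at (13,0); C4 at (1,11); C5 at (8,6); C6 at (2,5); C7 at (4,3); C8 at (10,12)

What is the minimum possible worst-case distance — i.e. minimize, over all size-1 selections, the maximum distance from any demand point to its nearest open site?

Open {A}.
  Farthest demand point is C3 at distance 7 (to A); all others are ≤ 7.
With {B} the worst case is 10.
With {C} the worst case is 12.
No size-1 selection achieves below 7.

7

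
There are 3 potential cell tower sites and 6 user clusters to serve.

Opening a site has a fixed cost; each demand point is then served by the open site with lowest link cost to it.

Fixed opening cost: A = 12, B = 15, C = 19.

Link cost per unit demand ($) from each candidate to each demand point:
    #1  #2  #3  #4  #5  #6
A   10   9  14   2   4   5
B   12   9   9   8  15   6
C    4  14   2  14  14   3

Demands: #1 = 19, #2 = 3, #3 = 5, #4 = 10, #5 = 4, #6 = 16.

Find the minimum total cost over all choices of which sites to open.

228

Open {A, C}: assign each demand point to its cheapest open site.
  #1→C 19×4=76, #2→A 3×9=27, #3→C 5×2=10, #4→A 10×2=20, #5→A 4×4=16, #6→C 16×3=48
  link cost 197, fixed 31 → total 228.
Compare {A, B, C}: link cost 197 + fixed 46 = 243.
Compare {B, C}: link cost 297 + fixed 34 = 331.
Compare {C}: link cost 372 + fixed 19 = 391.
All other subsets cost ≥ 243. Minimum total cost: 228.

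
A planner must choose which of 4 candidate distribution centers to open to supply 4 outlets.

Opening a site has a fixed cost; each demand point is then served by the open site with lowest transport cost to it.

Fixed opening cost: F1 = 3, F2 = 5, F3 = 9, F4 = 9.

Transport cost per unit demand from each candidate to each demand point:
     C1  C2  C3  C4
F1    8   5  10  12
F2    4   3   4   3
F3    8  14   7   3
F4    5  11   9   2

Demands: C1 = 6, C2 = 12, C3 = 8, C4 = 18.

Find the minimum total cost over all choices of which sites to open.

142

Open {F2, F4}: assign each demand point to its cheapest open site.
  C1→F2 6×4=24, C2→F2 12×3=36, C3→F2 8×4=32, C4→F4 18×2=36
  transport cost 128, fixed 14 → total 142.
Compare {F1, F2, F4}: transport cost 128 + fixed 17 = 145.
Compare {F2}: transport cost 146 + fixed 5 = 151.
Compare {F2, F3, F4}: transport cost 128 + fixed 23 = 151.
All other subsets cost ≥ 145. Minimum total cost: 142.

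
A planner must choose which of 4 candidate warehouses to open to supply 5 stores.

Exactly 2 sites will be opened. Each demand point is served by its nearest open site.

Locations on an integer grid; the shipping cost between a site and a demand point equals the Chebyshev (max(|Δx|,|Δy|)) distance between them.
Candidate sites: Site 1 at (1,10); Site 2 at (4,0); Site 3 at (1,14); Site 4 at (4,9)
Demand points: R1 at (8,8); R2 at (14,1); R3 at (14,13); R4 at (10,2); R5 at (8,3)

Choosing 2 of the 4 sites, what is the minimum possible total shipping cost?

34

Open {Site 2, Site 4}.
  R1→Site 4 4, R2→Site 2 10, R3→Site 4 10, R4→Site 2 6, R5→Site 2 4  ⇒ total 34.
Compare {Site 1, Site 4}: total 37.
Compare {Site 3, Site 4}: total 37.
No size-2 selection does better; minimum is 34.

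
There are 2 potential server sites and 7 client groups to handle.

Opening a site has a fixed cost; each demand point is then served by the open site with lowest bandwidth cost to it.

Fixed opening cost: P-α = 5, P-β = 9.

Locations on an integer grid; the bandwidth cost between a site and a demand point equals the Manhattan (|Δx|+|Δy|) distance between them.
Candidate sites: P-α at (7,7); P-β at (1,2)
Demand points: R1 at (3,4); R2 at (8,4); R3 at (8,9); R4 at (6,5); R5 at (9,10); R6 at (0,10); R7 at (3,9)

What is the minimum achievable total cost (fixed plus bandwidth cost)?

Open {P-α}: assign each demand point to its cheapest open site.
  R1→P-α 7, R2→P-α 4, R3→P-α 3, R4→P-α 3, R5→P-α 5, R6→P-α 10, R7→P-α 6
  bandwidth cost 38, fixed 5 → total 43.
Compare {P-α, P-β}: bandwidth cost 34 + fixed 14 = 48.
Compare {P-β}: bandwidth cost 69 + fixed 9 = 78.

43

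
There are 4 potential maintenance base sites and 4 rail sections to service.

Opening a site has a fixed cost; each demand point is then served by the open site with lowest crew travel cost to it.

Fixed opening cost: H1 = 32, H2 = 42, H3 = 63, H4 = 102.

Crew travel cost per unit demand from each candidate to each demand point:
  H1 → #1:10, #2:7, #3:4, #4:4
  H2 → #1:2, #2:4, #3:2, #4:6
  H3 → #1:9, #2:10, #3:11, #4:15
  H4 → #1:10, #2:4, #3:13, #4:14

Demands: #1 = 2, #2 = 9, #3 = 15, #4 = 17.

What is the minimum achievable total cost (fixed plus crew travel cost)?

Open {H1, H2}: assign each demand point to its cheapest open site.
  #1→H2 2×2=4, #2→H2 9×4=36, #3→H2 15×2=30, #4→H1 17×4=68
  crew travel cost 138, fixed 74 → total 212.
Compare {H2}: crew travel cost 172 + fixed 42 = 214.
Compare {H1}: crew travel cost 211 + fixed 32 = 243.
Compare {H1, H2, H3}: crew travel cost 138 + fixed 137 = 275.
All other subsets cost ≥ 214. Minimum total cost: 212.

212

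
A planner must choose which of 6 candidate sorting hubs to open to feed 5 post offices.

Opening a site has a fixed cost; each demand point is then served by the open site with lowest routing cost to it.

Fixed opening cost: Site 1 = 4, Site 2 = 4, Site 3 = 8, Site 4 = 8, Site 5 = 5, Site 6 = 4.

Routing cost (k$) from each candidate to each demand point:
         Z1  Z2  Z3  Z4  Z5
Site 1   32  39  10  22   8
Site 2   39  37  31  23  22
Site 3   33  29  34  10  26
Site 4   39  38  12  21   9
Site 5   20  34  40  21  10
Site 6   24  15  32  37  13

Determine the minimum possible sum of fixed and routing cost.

Open {Site 1, Site 3, Site 6}: assign each demand point to its cheapest open site.
  Z1→Site 6 24, Z2→Site 6 15, Z3→Site 1 10, Z4→Site 3 10, Z5→Site 1 8
  routing cost 67, fixed 16 → total 83.
Compare {Site 1, Site 3, Site 5, Site 6}: routing cost 63 + fixed 21 = 84.
Compare {Site 1, Site 6}: routing cost 79 + fixed 8 = 87.
Compare {Site 1, Site 5, Site 6}: routing cost 74 + fixed 13 = 87.
All other subsets cost ≥ 84. Minimum total cost: 83.

83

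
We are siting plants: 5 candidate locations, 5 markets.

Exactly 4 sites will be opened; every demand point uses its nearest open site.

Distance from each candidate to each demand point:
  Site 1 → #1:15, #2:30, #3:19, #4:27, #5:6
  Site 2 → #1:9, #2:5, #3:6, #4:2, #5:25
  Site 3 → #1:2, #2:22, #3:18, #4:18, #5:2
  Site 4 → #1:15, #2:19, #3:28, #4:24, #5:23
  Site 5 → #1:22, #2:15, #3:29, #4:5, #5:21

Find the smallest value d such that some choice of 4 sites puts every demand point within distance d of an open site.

6

Open {Site 1, Site 2, Site 3, Site 4}.
  Farthest demand point is #3 at distance 6 (to Site 2); all others are ≤ 6.
With {Site 1, Site 2, Site 3, Site 5} the worst case is 6.
With {Site 2, Site 3, Site 4, Site 5} the worst case is 6.
No size-4 selection achieves below 6.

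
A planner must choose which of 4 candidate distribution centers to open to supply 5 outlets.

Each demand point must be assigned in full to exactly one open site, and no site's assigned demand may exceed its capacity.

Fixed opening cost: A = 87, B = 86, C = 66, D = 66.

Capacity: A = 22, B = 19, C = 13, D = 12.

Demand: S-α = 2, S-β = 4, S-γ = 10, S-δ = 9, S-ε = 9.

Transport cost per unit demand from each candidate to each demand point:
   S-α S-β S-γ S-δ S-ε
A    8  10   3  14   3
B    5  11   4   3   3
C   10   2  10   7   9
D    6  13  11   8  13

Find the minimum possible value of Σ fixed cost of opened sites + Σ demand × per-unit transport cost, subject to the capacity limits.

Open {A, C}; cheapest assignment that respects the capacities:
  A (cap 22, load 21): S-α, S-γ, S-ε — cost 2×8 + 10×3 + 9×3 = 73
  C (cap 13, load 13): S-β, S-δ — cost 4×2 + 9×7 = 71
  Shipping 144, fixed 153 → total 297.
  Any other capacity-feasible assignment to {A, C} ships for at least 144.
Compare {A, B}: its best feasible assignment gives total 311.
Compare {A, B, C}: its best feasible assignment gives total 341.
Every other set of open sites that can feasibly serve all demand totals ≥ 311 even under its best assignment. Minimum: 297.

297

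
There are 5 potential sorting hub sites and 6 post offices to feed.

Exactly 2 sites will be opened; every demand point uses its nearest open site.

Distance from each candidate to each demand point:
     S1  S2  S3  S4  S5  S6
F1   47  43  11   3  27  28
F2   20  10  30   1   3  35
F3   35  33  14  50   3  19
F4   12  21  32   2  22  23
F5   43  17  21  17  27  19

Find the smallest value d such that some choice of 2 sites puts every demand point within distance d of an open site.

Open {F2, F3}.
  Farthest demand point is S1 at distance 20 (to F2); all others are ≤ 20.
With {F2, F5} the worst case is 21.
With {F3, F4} the worst case is 21.
No size-2 selection achieves below 20.

20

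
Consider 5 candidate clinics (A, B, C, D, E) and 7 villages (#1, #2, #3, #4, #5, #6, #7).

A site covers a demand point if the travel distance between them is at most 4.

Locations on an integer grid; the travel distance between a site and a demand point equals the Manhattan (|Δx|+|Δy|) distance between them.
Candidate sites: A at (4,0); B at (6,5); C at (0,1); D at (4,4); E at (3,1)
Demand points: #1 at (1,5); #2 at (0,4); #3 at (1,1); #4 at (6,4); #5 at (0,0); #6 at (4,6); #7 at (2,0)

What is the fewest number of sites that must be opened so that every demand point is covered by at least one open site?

Coverage sets (demand points within 4 of each site):
  A: {#3, #5, #7}
  B: {#4, #6}
  C: {#2, #3, #5, #7}
  D: {#1, #2, #4, #6}
  E: {#3, #5, #7}
No single site covers all 7 demand points.
But {A, D} covers everything, so the minimum is 2.

2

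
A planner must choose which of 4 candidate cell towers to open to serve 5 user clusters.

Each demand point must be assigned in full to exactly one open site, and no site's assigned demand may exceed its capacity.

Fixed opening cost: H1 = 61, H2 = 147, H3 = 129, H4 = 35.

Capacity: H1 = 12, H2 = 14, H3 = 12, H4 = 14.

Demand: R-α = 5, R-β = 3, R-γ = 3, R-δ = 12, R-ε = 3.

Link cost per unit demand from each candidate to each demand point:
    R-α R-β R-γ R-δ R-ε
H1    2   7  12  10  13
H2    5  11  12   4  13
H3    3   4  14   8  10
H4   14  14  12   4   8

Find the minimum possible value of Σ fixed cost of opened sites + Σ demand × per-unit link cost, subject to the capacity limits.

361

Open {H1, H3, H4}; cheapest assignment that respects the capacities:
  H1 (cap 12, load 8): R-α, R-γ — cost 5×2 + 3×12 = 46
  H3 (cap 12, load 6): R-β, R-ε — cost 3×4 + 3×10 = 42
  H4 (cap 14, load 12): R-δ — cost 12×4 = 48
  Shipping 136, fixed 225 → total 361.
  Any other capacity-feasible assignment to {H1, H3, H4} ships for at least 136.
Compare {H2, H4}: its best feasible assignment gives total 363.
Compare {H1, H2, H4}: its best feasible assignment gives total 382.
Every other set of open sites that can feasibly serve all demand totals ≥ 363 even under its best assignment. Minimum: 361.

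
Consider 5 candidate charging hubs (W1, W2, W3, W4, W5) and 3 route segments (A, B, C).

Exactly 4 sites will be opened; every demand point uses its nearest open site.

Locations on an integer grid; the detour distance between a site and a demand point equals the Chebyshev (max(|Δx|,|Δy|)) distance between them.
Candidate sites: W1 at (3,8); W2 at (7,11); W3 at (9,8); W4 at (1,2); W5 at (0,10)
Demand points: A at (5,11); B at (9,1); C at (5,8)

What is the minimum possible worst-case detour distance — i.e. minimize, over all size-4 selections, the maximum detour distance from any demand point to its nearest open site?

7

Open {W1, W2, W3, W4}.
  Farthest demand point is B at detour distance 7 (to W1); all others are ≤ 7.
With {W1, W2, W3, W5} the worst case is 7.
With {W1, W2, W4, W5} the worst case is 7.
No size-4 selection achieves below 7.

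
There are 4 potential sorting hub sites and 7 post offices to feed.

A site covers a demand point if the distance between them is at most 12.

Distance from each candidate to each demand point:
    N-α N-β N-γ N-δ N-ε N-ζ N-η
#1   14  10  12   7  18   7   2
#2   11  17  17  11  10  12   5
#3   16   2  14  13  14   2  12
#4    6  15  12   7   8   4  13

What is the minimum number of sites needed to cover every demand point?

Coverage sets (demand points within 12 of each site):
  #1: {N-β, N-γ, N-δ, N-ζ, N-η}
  #2: {N-α, N-δ, N-ε, N-ζ, N-η}
  #3: {N-β, N-ζ, N-η}
  #4: {N-α, N-γ, N-δ, N-ε, N-ζ}
No single site covers all 7 demand points.
But {#1, #2} covers everything, so the minimum is 2.

2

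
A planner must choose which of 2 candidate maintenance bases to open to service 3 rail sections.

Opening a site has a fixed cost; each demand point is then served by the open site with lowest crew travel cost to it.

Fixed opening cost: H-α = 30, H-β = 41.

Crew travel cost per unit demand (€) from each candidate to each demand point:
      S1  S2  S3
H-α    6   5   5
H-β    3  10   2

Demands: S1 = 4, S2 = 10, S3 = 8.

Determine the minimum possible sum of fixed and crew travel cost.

144

Open {H-α}: assign each demand point to its cheapest open site.
  S1→H-α 4×6=24, S2→H-α 10×5=50, S3→H-α 8×5=40
  crew travel cost 114, fixed 30 → total 144.
Compare {H-α, H-β}: crew travel cost 78 + fixed 71 = 149.
Compare {H-β}: crew travel cost 128 + fixed 41 = 169.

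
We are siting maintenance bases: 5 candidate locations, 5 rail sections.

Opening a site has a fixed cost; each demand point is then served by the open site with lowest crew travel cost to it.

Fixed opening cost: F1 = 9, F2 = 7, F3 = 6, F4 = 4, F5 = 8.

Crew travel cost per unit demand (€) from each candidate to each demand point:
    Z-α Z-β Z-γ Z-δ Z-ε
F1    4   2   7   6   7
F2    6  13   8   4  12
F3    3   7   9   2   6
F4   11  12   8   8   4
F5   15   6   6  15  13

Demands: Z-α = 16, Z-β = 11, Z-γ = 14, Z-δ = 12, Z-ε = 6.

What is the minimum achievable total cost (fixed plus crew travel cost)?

Open {F1, F3, F4, F5}: assign each demand point to its cheapest open site.
  Z-α→F3 16×3=48, Z-β→F1 11×2=22, Z-γ→F5 14×6=84, Z-δ→F3 12×2=24, Z-ε→F4 6×4=24
  crew travel cost 202, fixed 27 → total 229.
Compare {F1, F3, F4}: crew travel cost 216 + fixed 19 = 235.
Compare {F1, F2, F3, F4, F5}: crew travel cost 202 + fixed 34 = 236.
Compare {F1, F3, F5}: crew travel cost 214 + fixed 23 = 237.
All other subsets cost ≥ 235. Minimum total cost: 229.

229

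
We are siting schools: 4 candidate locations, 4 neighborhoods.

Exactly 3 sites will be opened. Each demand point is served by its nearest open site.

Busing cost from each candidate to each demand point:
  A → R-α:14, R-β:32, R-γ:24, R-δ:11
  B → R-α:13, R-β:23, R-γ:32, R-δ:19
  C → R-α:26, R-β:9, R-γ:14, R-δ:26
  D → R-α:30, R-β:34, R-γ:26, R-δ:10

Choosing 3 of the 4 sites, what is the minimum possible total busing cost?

46

Open {B, C, D}.
  R-α→B 13, R-β→C 9, R-γ→C 14, R-δ→D 10  ⇒ total 46.
Compare {A, B, C}: total 47.
Compare {A, C, D}: total 47.
No size-3 selection does better; minimum is 46.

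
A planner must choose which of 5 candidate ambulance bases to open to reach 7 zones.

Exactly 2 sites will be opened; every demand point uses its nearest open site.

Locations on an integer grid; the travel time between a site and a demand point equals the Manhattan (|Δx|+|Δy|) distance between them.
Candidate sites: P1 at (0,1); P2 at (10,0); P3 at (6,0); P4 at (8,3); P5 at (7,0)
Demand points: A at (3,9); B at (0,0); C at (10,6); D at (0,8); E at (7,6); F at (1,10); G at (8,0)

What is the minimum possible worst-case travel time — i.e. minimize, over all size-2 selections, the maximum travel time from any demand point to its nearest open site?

11

Open {P1, P2}.
  Farthest demand point is A at travel time 11 (to P1); all others are ≤ 11.
With {P1, P3} the worst case is 11.
With {P1, P4} the worst case is 11.
No size-2 selection achieves below 11.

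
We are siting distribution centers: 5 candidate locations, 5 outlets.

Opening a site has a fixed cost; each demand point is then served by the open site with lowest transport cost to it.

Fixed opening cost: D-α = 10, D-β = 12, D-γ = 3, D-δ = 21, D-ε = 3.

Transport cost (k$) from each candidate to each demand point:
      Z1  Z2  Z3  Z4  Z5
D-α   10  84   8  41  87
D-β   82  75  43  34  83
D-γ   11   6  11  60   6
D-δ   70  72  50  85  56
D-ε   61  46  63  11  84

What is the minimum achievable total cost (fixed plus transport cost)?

51

Open {D-γ, D-ε}: assign each demand point to its cheapest open site.
  Z1→D-γ 11, Z2→D-γ 6, Z3→D-γ 11, Z4→D-ε 11, Z5→D-γ 6
  transport cost 45, fixed 6 → total 51.
Compare {D-α, D-γ, D-ε}: transport cost 41 + fixed 16 = 57.
Compare {D-β, D-γ, D-ε}: transport cost 45 + fixed 18 = 63.
Compare {D-α, D-β, D-γ, D-ε}: transport cost 41 + fixed 28 = 69.
All other subsets cost ≥ 57. Minimum total cost: 51.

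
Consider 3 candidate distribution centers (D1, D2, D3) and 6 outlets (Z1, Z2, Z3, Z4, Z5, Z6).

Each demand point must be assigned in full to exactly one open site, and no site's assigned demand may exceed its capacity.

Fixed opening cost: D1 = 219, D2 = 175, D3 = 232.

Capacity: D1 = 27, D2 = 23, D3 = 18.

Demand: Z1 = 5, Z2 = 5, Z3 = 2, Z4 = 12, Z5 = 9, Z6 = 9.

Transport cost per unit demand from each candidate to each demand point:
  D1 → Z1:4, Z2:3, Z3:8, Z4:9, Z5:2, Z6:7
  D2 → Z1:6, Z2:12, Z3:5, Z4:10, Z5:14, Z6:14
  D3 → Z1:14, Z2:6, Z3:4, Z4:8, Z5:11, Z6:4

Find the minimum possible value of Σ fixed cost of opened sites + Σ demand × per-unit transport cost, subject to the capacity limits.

Open {D1, D2}; cheapest assignment that respects the capacities:
  D1 (cap 27, load 23): Z2, Z5, Z6 — cost 5×3 + 9×2 + 9×7 = 96
  D2 (cap 23, load 19): Z1, Z3, Z4 — cost 5×6 + 2×5 + 12×10 = 160
  Shipping 256, fixed 394 → total 650.
  Any other capacity-feasible assignment to {D1, D2} ships for at least 256.
Compare {D1, D3}: its best feasible assignment gives total 671.
Compare {D1, D2, D3}: its best feasible assignment gives total 841.
Every other set of open sites that can feasibly serve all demand totals ≥ 671 even under its best assignment. Minimum: 650.

650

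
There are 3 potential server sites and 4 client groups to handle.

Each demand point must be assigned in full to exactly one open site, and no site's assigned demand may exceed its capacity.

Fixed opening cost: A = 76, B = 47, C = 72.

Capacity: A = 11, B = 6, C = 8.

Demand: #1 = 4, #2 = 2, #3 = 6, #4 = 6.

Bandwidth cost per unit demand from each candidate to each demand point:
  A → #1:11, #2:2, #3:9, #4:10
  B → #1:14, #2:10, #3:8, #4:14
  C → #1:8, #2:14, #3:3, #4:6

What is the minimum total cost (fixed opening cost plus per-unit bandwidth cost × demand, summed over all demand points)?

Open {A, C}; cheapest assignment that respects the capacities:
  A (cap 11, load 10): #1, #4 — cost 4×11 + 6×10 = 104
  C (cap 8, load 8): #2, #3 — cost 2×14 + 6×3 = 46
  Shipping 150, fixed 148 → total 298.
  Any other capacity-feasible assignment to {A, C} ships for at least 150.
Compare {A, B, C}: its best feasible assignment gives total 327.
Every other set of open sites that can feasibly serve all demand totals ≥ 327 even under its best assignment. Minimum: 298.

298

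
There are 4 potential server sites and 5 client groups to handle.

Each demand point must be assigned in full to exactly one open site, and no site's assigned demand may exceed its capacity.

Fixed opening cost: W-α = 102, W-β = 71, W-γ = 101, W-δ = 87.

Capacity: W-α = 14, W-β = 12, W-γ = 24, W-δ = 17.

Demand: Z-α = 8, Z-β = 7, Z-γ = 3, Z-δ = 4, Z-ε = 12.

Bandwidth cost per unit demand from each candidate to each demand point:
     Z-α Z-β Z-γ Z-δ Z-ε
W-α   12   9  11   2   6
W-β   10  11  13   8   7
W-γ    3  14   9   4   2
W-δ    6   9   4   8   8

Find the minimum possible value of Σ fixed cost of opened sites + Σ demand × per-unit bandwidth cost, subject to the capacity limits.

327

Open {W-γ, W-δ}; cheapest assignment that respects the capacities:
  W-γ (cap 24, load 24): Z-α, Z-δ, Z-ε — cost 8×3 + 4×4 + 12×2 = 64
  W-δ (cap 17, load 10): Z-β, Z-γ — cost 7×9 + 3×4 = 75
  Shipping 139, fixed 188 → total 327.
  Any other capacity-feasible assignment to {W-γ, W-δ} ships for at least 139.
Compare {W-α, W-γ}: its best feasible assignment gives total 349.
Compare {W-β, W-γ}: its best feasible assignment gives total 352.
Every other set of open sites that can feasibly serve all demand totals ≥ 349 even under its best assignment. Minimum: 327.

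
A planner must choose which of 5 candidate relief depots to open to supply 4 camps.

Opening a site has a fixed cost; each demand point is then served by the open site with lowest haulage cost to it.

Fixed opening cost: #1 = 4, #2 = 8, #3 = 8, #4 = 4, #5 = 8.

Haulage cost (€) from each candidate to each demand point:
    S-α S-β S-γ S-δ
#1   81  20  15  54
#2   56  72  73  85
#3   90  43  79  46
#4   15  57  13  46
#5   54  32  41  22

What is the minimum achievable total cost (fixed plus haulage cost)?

86

Open {#1, #4, #5}: assign each demand point to its cheapest open site.
  S-α→#4 15, S-β→#1 20, S-γ→#4 13, S-δ→#5 22
  haulage cost 70, fixed 16 → total 86.
Compare {#4, #5}: haulage cost 82 + fixed 12 = 94.
Compare {#1, #2, #4, #5}: haulage cost 70 + fixed 24 = 94.
Compare {#1, #3, #4, #5}: haulage cost 70 + fixed 24 = 94.
All other subsets cost ≥ 94. Minimum total cost: 86.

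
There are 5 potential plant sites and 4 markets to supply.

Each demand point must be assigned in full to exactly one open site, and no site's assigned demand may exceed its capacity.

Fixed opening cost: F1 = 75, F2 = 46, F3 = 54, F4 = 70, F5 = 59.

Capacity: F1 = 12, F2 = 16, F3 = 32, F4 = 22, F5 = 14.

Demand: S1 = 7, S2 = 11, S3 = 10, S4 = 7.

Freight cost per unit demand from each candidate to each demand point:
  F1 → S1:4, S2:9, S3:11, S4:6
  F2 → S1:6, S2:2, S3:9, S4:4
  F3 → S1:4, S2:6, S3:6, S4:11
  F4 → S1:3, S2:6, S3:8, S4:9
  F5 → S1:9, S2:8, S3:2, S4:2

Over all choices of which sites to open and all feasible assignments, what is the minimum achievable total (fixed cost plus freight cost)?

Open {F3, F5}; cheapest assignment that respects the capacities:
  F3 (cap 32, load 28): S1, S2, S3 — cost 7×4 + 11×6 + 10×6 = 154
  F5 (cap 14, load 7): S4 — cost 7×2 = 14
  Shipping 168, fixed 113 → total 281.
  Any other capacity-feasible assignment to {F3, F5} ships for at least 168.
Compare {F2, F3}: its best feasible assignment gives total 282.
Compare {F2, F3, F5}: its best feasible assignment gives total 283.
Every other set of open sites that can feasibly serve all demand totals ≥ 282 even under its best assignment. Minimum: 281.

281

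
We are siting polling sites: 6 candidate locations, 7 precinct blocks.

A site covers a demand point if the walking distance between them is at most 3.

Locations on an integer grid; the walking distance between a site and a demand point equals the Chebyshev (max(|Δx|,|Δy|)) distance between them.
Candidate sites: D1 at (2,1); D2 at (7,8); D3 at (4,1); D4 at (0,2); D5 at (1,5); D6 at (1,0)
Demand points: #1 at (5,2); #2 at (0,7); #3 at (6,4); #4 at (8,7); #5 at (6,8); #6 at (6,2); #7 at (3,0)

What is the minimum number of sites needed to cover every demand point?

3

Coverage sets (demand points within 3 of each site):
  D1: {#1, #7}
  D2: {#4, #5}
  D3: {#1, #3, #6, #7}
  D4: {#7}
  D5: {#2}
  D6: {#7}
No 2 sites suffice: every size-2 union leaves at least one demand point uncovered.
But {D2, D3, D5} covers everything, so the minimum is 3.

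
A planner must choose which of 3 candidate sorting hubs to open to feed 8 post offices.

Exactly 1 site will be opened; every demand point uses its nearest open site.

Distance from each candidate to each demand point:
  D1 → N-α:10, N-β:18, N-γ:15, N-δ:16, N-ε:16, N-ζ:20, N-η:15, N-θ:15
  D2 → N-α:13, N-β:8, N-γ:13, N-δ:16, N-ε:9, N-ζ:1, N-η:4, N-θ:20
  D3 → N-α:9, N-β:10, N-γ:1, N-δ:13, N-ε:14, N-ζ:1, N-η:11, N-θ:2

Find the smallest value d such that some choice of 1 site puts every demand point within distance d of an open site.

Open {D3}.
  Farthest demand point is N-ε at distance 14 (to D3); all others are ≤ 14.
With {D1} the worst case is 20.
With {D2} the worst case is 20.
No size-1 selection achieves below 14.

14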